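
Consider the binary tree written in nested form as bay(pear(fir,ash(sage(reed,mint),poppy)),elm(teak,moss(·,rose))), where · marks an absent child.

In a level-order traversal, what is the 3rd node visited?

elm

Level-order visits nodes level by level from the root, left to right within each level.
Level 0: bay
Level 1: pear, elm
Level 2: fir, ash, teak, moss
Level 3: sage, poppy, rose
Level 4: reed, mint
Full level-order sequence: bay, pear, elm, fir, ash, teak, moss, sage, poppy, rose, reed, mint.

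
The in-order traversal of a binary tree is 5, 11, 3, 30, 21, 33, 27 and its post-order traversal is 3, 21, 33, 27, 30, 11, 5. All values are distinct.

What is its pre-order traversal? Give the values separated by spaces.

The last element of post-order is the root; it splits in-order into left and right subtrees.
Root 5: left subtree has 0 nodes { }, right has 6 {11, 3, 30, 21, 33, 27}.
  Root 11: left subtree has 0 nodes { }, right has 5 {3, 30, 21, 33, 27}.
    Root 30: left subtree has 1 node {3}, right has 3 {21, 33, 27}.
      Root 27: left subtree has 2 nodes {21, 33}, right has 0 { }.
        Root 33: left subtree has 1 node {21}, right has 0 { }.

5 11 30 3 27 33 21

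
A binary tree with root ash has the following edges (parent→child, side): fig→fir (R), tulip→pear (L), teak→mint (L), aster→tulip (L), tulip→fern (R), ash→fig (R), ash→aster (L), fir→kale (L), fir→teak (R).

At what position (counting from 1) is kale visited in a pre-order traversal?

8

Pre-order visits the node, then its left subtree, then its right subtree.
Visit ash.
At ash: go left to aster.
  Visit aster.
  At aster: go left to tulip.
    Visit tulip.
    At tulip: go left to pear.
      pear is a leaf — visit pear.
    At tulip: go right to fern.
      fern is a leaf — visit fern.
  At aster: no right child.
At ash: go right to fig.
  Visit fig.
  At fig: no left child.
  At fig: go right to fir.
    Visit fir.
    At fir: go left to kale.
      kale is a leaf — visit kale.
    At fir: go right to teak.
      Visit teak.
      At teak: go left to mint.
        mint is a leaf — visit mint.
      At teak: no right child.
Full pre-order sequence: ash, aster, tulip, pear, fern, fig, fir, kale, teak, mint.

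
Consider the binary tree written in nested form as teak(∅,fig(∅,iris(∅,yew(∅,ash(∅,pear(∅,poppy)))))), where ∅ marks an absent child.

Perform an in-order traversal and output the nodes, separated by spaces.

In-order visits the left subtree, then the node, then the right subtree.
At teak: no left child.
Visit teak.
At teak: go right to fig.
  At fig: no left child.
  Visit fig.
  At fig: go right to iris.
    At iris: no left child.
    Visit iris.
    At iris: go right to yew.
      At yew: no left child.
      Visit yew.
      At yew: go right to ash.
        At ash: no left child.
        Visit ash.
        At ash: go right to pear.
          At pear: no left child.
          Visit pear.
          At pear: go right to poppy.
            poppy is a leaf — visit poppy.

teak fig iris yew ash pear poppy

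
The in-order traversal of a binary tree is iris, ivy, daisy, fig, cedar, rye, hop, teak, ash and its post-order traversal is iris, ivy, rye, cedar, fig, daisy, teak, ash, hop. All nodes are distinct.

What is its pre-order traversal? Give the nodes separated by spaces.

The last element of post-order is the root; it splits in-order into left and right subtrees.
Root hop: left subtree has 6 nodes {iris, ivy, daisy, fig, cedar, rye}, right has 2 {teak, ash}.
  Root daisy: left subtree has 2 nodes {iris, ivy}, right has 3 {fig, cedar, rye}.
    Root ivy: left subtree has 1 node {iris}, right has 0 { }.
    Root fig: left subtree has 0 nodes { }, right has 2 {cedar, rye}.
      Root cedar: left subtree has 0 nodes { }, right has 1 {rye}.
  Root ash: left subtree has 1 node {teak}, right has 0 { }.

hop daisy ivy iris fig cedar rye ash teak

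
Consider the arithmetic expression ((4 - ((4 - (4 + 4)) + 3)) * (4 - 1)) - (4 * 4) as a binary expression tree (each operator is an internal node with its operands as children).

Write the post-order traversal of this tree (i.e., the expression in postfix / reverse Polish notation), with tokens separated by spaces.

4 4 4 4 + - 3 + - 4 1 - * 4 4 * -

Post-order on an expression tree gives postfix notation: for each operator, emit left operand, right operand, then the operator.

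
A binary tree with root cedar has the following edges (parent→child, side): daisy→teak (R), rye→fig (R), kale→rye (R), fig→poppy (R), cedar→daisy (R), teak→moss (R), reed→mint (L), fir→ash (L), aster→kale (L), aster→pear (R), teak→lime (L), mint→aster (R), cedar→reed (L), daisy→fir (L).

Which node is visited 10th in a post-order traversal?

Post-order visits the left subtree, then the right subtree, then the node.
At cedar: go left to reed.
  At reed: go left to mint.
    At mint: no left child.
    At mint: go right to aster.
      At aster: go left to kale.
        At kale: no left child.
        At kale: go right to rye.
          At rye: no left child.
          At rye: go right to fig.
            At fig: no left child.
            At fig: go right to poppy.
              poppy is a leaf — visit poppy.
            Visit fig.
          Visit rye.
        Visit kale.
      At aster: go right to pear.
        pear is a leaf — visit pear.
      Visit aster.
    Visit mint.
  At reed: no right child.
  Visit reed.
At cedar: go right to daisy.
  At daisy: go left to fir.
    At fir: go left to ash.
      ash is a leaf — visit ash.
    At fir: no right child.
    Visit fir.
  At daisy: go right to teak.
    At teak: go left to lime.
      lime is a leaf — visit lime.
    At teak: go right to moss.
      moss is a leaf — visit moss.
    Visit teak.
  Visit daisy.
Visit cedar.
Full post-order sequence: poppy, fig, rye, kale, pear, aster, mint, reed, ash, fir, lime, moss, teak, daisy, cedar.

fir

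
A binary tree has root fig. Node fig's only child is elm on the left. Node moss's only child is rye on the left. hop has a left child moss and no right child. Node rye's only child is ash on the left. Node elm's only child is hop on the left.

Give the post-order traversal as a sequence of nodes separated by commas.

Post-order visits the left subtree, then the right subtree, then the node.
At fig: go left to elm.
  At elm: go left to hop.
    At hop: go left to moss.
      At moss: go left to rye.
        At rye: go left to ash.
          ash is a leaf — visit ash.
        At rye: no right child.
        Visit rye.
      At moss: no right child.
      Visit moss.
    At hop: no right child.
    Visit hop.
  At elm: no right child.
  Visit elm.
At fig: no right child.
Visit fig.

ash, rye, moss, hop, elm, fig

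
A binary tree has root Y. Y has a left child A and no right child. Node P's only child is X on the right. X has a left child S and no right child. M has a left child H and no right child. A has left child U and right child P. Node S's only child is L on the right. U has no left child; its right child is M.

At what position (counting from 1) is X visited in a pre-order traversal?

Pre-order visits the node, then its left subtree, then its right subtree.
Visit Y.
At Y: go left to A.
  Visit A.
  At A: go left to U.
    Visit U.
    At U: no left child.
    At U: go right to M.
      Visit M.
      At M: go left to H.
        H is a leaf — visit H.
      At M: no right child.
  At A: go right to P.
    Visit P.
    At P: no left child.
    At P: go right to X.
      Visit X.
      At X: go left to S.
        Visit S.
        At S: no left child.
        At S: go right to L.
          L is a leaf — visit L.
      At X: no right child.
At Y: no right child.
Full pre-order sequence: Y, A, U, M, H, P, X, S, L.

7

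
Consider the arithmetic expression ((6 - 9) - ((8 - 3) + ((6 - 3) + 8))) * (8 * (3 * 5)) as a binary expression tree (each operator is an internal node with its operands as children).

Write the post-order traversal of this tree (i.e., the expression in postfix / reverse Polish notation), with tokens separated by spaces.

Post-order on an expression tree gives postfix notation: for each operator, emit left operand, right operand, then the operator.

6 9 - 8 3 - 6 3 - 8 + + - 8 3 5 * * *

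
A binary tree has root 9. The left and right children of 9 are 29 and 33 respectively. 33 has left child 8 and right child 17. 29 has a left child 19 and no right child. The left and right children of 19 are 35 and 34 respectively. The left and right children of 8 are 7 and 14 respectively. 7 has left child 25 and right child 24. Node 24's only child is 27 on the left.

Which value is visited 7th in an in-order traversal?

7

In-order visits the left subtree, then the node, then the right subtree.
At 9: go left to 29.
  At 29: go left to 19.
    At 19: go left to 35.
      35 is a leaf — visit 35.
    Visit 19.
    At 19: go right to 34.
      34 is a leaf — visit 34.
  Visit 29.
  At 29: no right child.
Visit 9.
At 9: go right to 33.
  At 33: go left to 8.
    At 8: go left to 7.
      At 7: go left to 25.
        25 is a leaf — visit 25.
      Visit 7.
      At 7: go right to 24.
        At 24: go left to 27.
          27 is a leaf — visit 27.
        Visit 24.
        At 24: no right child.
    Visit 8.
    At 8: go right to 14.
      14 is a leaf — visit 14.
  Visit 33.
  At 33: go right to 17.
    17 is a leaf — visit 17.
Full in-order sequence: 35, 19, 34, 29, 9, 25, 7, 27, 24, 8, 14, 33, 17.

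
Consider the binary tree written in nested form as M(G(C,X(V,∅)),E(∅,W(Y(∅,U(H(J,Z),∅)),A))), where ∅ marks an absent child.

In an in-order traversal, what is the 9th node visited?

In-order visits the left subtree, then the node, then the right subtree.
At M: go left to G.
  At G: go left to C.
    C is a leaf — visit C.
  Visit G.
  At G: go right to X.
    At X: go left to V.
      V is a leaf — visit V.
    Visit X.
    At X: no right child.
Visit M.
At M: go right to E.
  At E: no left child.
  Visit E.
  At E: go right to W.
    At W: go left to Y.
      At Y: no left child.
      Visit Y.
      At Y: go right to U.
        At U: go left to H.
          At H: go left to J.
            J is a leaf — visit J.
          Visit H.
          At H: go right to Z.
            Z is a leaf — visit Z.
        Visit U.
        At U: no right child.
    Visit W.
    At W: go right to A.
      A is a leaf — visit A.
Full in-order sequence: C, G, V, X, M, E, Y, J, H, Z, U, W, A.

H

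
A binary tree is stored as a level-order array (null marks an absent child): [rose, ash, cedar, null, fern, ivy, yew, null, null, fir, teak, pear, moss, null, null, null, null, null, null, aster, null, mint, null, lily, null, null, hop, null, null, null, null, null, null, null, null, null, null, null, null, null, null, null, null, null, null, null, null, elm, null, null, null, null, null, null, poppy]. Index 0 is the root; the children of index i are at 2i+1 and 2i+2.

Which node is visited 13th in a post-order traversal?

ivy

Post-order visits the left subtree, then the right subtree, then the node.
At rose: go left to ash.
  At ash: no left child.
  At ash: go right to fern.
    At fern: go left to fir.
      At fir: go left to aster.
        aster is a leaf — visit aster.
      At fir: no right child.
      Visit fir.
    At fern: go right to teak.
      At teak: go left to mint.
        mint is a leaf — visit mint.
      At teak: no right child.
      Visit teak.
    Visit fern.
  Visit ash.
At rose: go right to cedar.
  At cedar: go left to ivy.
    At ivy: go left to pear.
      At pear: go left to lily.
        At lily: go left to elm.
          elm is a leaf — visit elm.
        At lily: no right child.
        Visit lily.
      At pear: no right child.
      Visit pear.
    At ivy: go right to moss.
      At moss: no left child.
      At moss: go right to hop.
        At hop: no left child.
        At hop: go right to poppy.
          poppy is a leaf — visit poppy.
        Visit hop.
      Visit moss.
    Visit ivy.
  At cedar: go right to yew.
    yew is a leaf — visit yew.
  Visit cedar.
Visit rose.
Full post-order sequence: aster, fir, mint, teak, fern, ash, elm, lily, pear, poppy, hop, moss, ivy, yew, cedar, rose.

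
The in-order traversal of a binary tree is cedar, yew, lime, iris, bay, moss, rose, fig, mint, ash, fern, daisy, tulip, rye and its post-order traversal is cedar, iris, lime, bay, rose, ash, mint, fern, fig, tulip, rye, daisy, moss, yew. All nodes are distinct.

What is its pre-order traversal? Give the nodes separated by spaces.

The last element of post-order is the root; it splits in-order into left and right subtrees.
Root yew: left subtree has 1 node {cedar}, right has 12 {lime, iris, bay, moss, rose, fig, mint, ash, fern, daisy, tulip, rye}.
  Root moss: left subtree has 3 nodes {lime, iris, bay}, right has 8 {rose, fig, mint, ash, fern, daisy, tulip, rye}.
    Root bay: left subtree has 2 nodes {lime, iris}, right has 0 { }.
      Root lime: left subtree has 0 nodes { }, right has 1 {iris}.
    Root daisy: left subtree has 5 nodes {rose, fig, mint, ash, fern}, right has 2 {tulip, rye}.
      Root fig: left subtree has 1 node {rose}, right has 3 {mint, ash, fern}.
        Root fern: left subtree has 2 nodes {mint, ash}, right has 0 { }.
          Root mint: left subtree has 0 nodes { }, right has 1 {ash}.
      Root rye: left subtree has 1 node {tulip}, right has 0 { }.

yew cedar moss bay lime iris daisy fig rose fern mint ash rye tulip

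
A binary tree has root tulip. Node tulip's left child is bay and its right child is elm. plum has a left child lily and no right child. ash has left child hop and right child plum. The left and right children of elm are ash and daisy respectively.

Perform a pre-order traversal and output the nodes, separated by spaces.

tulip bay elm ash hop plum lily daisy

Pre-order visits the node, then its left subtree, then its right subtree.
Visit tulip.
At tulip: go left to bay.
  bay is a leaf — visit bay.
At tulip: go right to elm.
  Visit elm.
  At elm: go left to ash.
    Visit ash.
    At ash: go left to hop.
      hop is a leaf — visit hop.
    At ash: go right to plum.
      Visit plum.
      At plum: go left to lily.
        lily is a leaf — visit lily.
      At plum: no right child.
  At elm: go right to daisy.
    daisy is a leaf — visit daisy.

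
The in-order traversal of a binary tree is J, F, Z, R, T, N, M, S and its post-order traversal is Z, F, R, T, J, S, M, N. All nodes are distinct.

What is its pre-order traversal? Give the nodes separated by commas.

N, J, T, R, F, Z, M, S

The last element of post-order is the root; it splits in-order into left and right subtrees.
Root N: left subtree has 5 nodes {J, F, Z, R, T}, right has 2 {M, S}.
  Root J: left subtree has 0 nodes { }, right has 4 {F, Z, R, T}.
    Root T: left subtree has 3 nodes {F, Z, R}, right has 0 { }.
      Root R: left subtree has 2 nodes {F, Z}, right has 0 { }.
        Root F: left subtree has 0 nodes { }, right has 1 {Z}.
  Root M: left subtree has 0 nodes { }, right has 1 {S}.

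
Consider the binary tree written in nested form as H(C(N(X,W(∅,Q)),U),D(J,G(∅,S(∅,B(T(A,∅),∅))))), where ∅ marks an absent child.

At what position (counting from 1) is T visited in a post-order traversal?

Post-order visits the left subtree, then the right subtree, then the node.
At H: go left to C.
  At C: go left to N.
    At N: go left to X.
      X is a leaf — visit X.
    At N: go right to W.
      At W: no left child.
      At W: go right to Q.
        Q is a leaf — visit Q.
      Visit W.
    Visit N.
  At C: go right to U.
    U is a leaf — visit U.
  Visit C.
At H: go right to D.
  At D: go left to J.
    J is a leaf — visit J.
  At D: go right to G.
    At G: no left child.
    At G: go right to S.
      At S: no left child.
      At S: go right to B.
        At B: go left to T.
          At T: go left to A.
            A is a leaf — visit A.
          At T: no right child.
          Visit T.
        At B: no right child.
        Visit B.
      Visit S.
    Visit G.
  Visit D.
Visit H.
Full post-order sequence: X, Q, W, N, U, C, J, A, T, B, S, G, D, H.

9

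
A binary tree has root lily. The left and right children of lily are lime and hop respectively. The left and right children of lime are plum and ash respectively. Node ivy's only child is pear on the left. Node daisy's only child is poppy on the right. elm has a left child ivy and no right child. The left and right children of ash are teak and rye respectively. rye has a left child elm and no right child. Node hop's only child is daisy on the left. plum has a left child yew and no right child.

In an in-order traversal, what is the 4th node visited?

In-order visits the left subtree, then the node, then the right subtree.
At lily: go left to lime.
  At lime: go left to plum.
    At plum: go left to yew.
      yew is a leaf — visit yew.
    Visit plum.
    At plum: no right child.
  Visit lime.
  At lime: go right to ash.
    At ash: go left to teak.
      teak is a leaf — visit teak.
    Visit ash.
    At ash: go right to rye.
      At rye: go left to elm.
        At elm: go left to ivy.
          At ivy: go left to pear.
            pear is a leaf — visit pear.
          Visit ivy.
          At ivy: no right child.
        Visit elm.
        At elm: no right child.
      Visit rye.
      At rye: no right child.
Visit lily.
At lily: go right to hop.
  At hop: go left to daisy.
    At daisy: no left child.
    Visit daisy.
    At daisy: go right to poppy.
      poppy is a leaf — visit poppy.
  Visit hop.
  At hop: no right child.
Full in-order sequence: yew, plum, lime, teak, ash, pear, ivy, elm, rye, lily, daisy, poppy, hop.

teak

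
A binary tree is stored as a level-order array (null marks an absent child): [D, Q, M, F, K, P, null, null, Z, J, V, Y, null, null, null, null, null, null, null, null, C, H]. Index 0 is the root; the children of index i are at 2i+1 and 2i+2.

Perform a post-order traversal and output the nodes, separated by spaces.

Z F C J H V K Q Y P M D

Post-order visits the left subtree, then the right subtree, then the node.
At D: go left to Q.
  At Q: go left to F.
    At F: no left child.
    At F: go right to Z.
      Z is a leaf — visit Z.
    Visit F.
  At Q: go right to K.
    At K: go left to J.
      At J: no left child.
      At J: go right to C.
        C is a leaf — visit C.
      Visit J.
    At K: go right to V.
      At V: go left to H.
        H is a leaf — visit H.
      At V: no right child.
      Visit V.
    Visit K.
  Visit Q.
At D: go right to M.
  At M: go left to P.
    At P: go left to Y.
      Y is a leaf — visit Y.
    At P: no right child.
    Visit P.
  At M: no right child.
  Visit M.
Visit D.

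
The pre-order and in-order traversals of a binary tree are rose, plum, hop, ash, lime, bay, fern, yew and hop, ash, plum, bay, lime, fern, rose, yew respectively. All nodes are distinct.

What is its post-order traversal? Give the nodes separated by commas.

The first element of pre-order is the root; it splits in-order into left and right subtrees.
Root rose: left subtree has 6 nodes {hop, ash, plum, bay, lime, fern}, right has 1 {yew}.
  Root plum: left subtree has 2 nodes {hop, ash}, right has 3 {bay, lime, fern}.
    Root hop: left subtree has 0 nodes { }, right has 1 {ash}.
    Root lime: left subtree has 1 node {bay}, right has 1 {fern}.

ash, hop, bay, fern, lime, plum, yew, rose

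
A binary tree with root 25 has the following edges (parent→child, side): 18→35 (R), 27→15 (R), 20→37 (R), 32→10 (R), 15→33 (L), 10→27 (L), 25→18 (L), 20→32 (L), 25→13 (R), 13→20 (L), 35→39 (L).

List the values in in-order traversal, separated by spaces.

18 39 35 25 32 27 33 15 10 20 37 13

In-order visits the left subtree, then the node, then the right subtree.
At 25: go left to 18.
  At 18: no left child.
  Visit 18.
  At 18: go right to 35.
    At 35: go left to 39.
      39 is a leaf — visit 39.
    Visit 35.
    At 35: no right child.
Visit 25.
At 25: go right to 13.
  At 13: go left to 20.
    At 20: go left to 32.
      At 32: no left child.
      Visit 32.
      At 32: go right to 10.
        At 10: go left to 27.
          At 27: no left child.
          Visit 27.
          At 27: go right to 15.
            At 15: go left to 33.
              33 is a leaf — visit 33.
            Visit 15.
            At 15: no right child.
        Visit 10.
        At 10: no right child.
    Visit 20.
    At 20: go right to 37.
      37 is a leaf — visit 37.
  Visit 13.
  At 13: no right child.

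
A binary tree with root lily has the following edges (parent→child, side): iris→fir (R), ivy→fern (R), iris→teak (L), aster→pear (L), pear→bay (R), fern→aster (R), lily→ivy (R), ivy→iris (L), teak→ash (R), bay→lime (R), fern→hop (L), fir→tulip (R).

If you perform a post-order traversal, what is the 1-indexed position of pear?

9

Post-order visits the left subtree, then the right subtree, then the node.
At lily: no left child.
At lily: go right to ivy.
  At ivy: go left to iris.
    At iris: go left to teak.
      At teak: no left child.
      At teak: go right to ash.
        ash is a leaf — visit ash.
      Visit teak.
    At iris: go right to fir.
      At fir: no left child.
      At fir: go right to tulip.
        tulip is a leaf — visit tulip.
      Visit fir.
    Visit iris.
  At ivy: go right to fern.
    At fern: go left to hop.
      hop is a leaf — visit hop.
    At fern: go right to aster.
      At aster: go left to pear.
        At pear: no left child.
        At pear: go right to bay.
          At bay: no left child.
          At bay: go right to lime.
            lime is a leaf — visit lime.
          Visit bay.
        Visit pear.
      At aster: no right child.
      Visit aster.
    Visit fern.
  Visit ivy.
Visit lily.
Full post-order sequence: ash, teak, tulip, fir, iris, hop, lime, bay, pear, aster, fern, ivy, lily.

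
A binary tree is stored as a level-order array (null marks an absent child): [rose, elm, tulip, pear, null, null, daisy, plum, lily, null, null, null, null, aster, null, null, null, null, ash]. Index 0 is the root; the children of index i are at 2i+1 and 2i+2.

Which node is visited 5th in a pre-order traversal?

lily

Pre-order visits the node, then its left subtree, then its right subtree.
Visit rose.
At rose: go left to elm.
  Visit elm.
  At elm: go left to pear.
    Visit pear.
    At pear: go left to plum.
      plum is a leaf — visit plum.
    At pear: go right to lily.
      Visit lily.
      At lily: no left child.
      At lily: go right to ash.
        ash is a leaf — visit ash.
  At elm: no right child.
At rose: go right to tulip.
  Visit tulip.
  At tulip: no left child.
  At tulip: go right to daisy.
    Visit daisy.
    At daisy: go left to aster.
      aster is a leaf — visit aster.
    At daisy: no right child.
Full pre-order sequence: rose, elm, pear, plum, lily, ash, tulip, daisy, aster.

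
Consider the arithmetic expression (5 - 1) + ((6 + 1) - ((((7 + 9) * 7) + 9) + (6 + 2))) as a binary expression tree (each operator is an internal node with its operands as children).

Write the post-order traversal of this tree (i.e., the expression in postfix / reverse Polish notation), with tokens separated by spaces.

5 1 - 6 1 + 7 9 + 7 * 9 + 6 2 + + - +

Post-order on an expression tree gives postfix notation: for each operator, emit left operand, right operand, then the operator.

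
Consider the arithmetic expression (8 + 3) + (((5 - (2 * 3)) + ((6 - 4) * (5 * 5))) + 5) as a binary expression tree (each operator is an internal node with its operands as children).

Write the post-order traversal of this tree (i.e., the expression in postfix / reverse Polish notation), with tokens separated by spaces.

8 3 + 5 2 3 * - 6 4 - 5 5 * * + 5 + +

Post-order on an expression tree gives postfix notation: for each operator, emit left operand, right operand, then the operator.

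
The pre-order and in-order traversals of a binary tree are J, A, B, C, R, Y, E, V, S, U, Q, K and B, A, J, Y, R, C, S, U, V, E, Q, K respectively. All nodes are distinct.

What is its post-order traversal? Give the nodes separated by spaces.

B A Y R U S V K Q E C J

The first element of pre-order is the root; it splits in-order into left and right subtrees.
Root J: left subtree has 2 nodes {B, A}, right has 9 {Y, R, C, S, U, V, E, Q, K}.
  Root A: left subtree has 1 node {B}, right has 0 { }.
  Root C: left subtree has 2 nodes {Y, R}, right has 6 {S, U, V, E, Q, K}.
    Root R: left subtree has 1 node {Y}, right has 0 { }.
    Root E: left subtree has 3 nodes {S, U, V}, right has 2 {Q, K}.
      Root V: left subtree has 2 nodes {S, U}, right has 0 { }.
        Root S: left subtree has 0 nodes { }, right has 1 {U}.
      Root Q: left subtree has 0 nodes { }, right has 1 {K}.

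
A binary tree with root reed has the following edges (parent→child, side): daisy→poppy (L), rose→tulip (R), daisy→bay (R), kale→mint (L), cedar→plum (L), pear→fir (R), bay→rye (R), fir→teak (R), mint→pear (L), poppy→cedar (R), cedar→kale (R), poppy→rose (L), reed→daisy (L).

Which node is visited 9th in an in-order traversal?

mint

In-order visits the left subtree, then the node, then the right subtree.
At reed: go left to daisy.
  At daisy: go left to poppy.
    At poppy: go left to rose.
      At rose: no left child.
      Visit rose.
      At rose: go right to tulip.
        tulip is a leaf — visit tulip.
    Visit poppy.
    At poppy: go right to cedar.
      At cedar: go left to plum.
        plum is a leaf — visit plum.
      Visit cedar.
      At cedar: go right to kale.
        At kale: go left to mint.
          At mint: go left to pear.
            At pear: no left child.
            Visit pear.
            At pear: go right to fir.
              At fir: no left child.
              Visit fir.
              At fir: go right to teak.
                teak is a leaf — visit teak.
          Visit mint.
          At mint: no right child.
        Visit kale.
        At kale: no right child.
  Visit daisy.
  At daisy: go right to bay.
    At bay: no left child.
    Visit bay.
    At bay: go right to rye.
      rye is a leaf — visit rye.
Visit reed.
At reed: no right child.
Full in-order sequence: rose, tulip, poppy, plum, cedar, pear, fir, teak, mint, kale, daisy, bay, rye, reed.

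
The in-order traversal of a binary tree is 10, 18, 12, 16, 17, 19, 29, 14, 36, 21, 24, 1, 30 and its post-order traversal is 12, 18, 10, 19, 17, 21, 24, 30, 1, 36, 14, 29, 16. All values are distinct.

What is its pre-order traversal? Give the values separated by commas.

The last element of post-order is the root; it splits in-order into left and right subtrees.
Root 16: left subtree has 3 nodes {10, 18, 12}, right has 9 {17, 19, 29, 14, 36, 21, 24, 1, 30}.
  Root 10: left subtree has 0 nodes { }, right has 2 {18, 12}.
    Root 18: left subtree has 0 nodes { }, right has 1 {12}.
  Root 29: left subtree has 2 nodes {17, 19}, right has 6 {14, 36, 21, 24, 1, 30}.
    Root 17: left subtree has 0 nodes { }, right has 1 {19}.
    Root 14: left subtree has 0 nodes { }, right has 5 {36, 21, 24, 1, 30}.
      Root 36: left subtree has 0 nodes { }, right has 4 {21, 24, 1, 30}.
        Root 1: left subtree has 2 nodes {21, 24}, right has 1 {30}.
          Root 24: left subtree has 1 node {21}, right has 0 { }.

16, 10, 18, 12, 29, 17, 19, 14, 36, 1, 24, 21, 30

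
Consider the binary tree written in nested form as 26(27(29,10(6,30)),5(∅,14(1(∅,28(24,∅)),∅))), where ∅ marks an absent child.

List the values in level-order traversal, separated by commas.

26, 27, 5, 29, 10, 14, 6, 30, 1, 28, 24

Level-order visits nodes level by level from the root, left to right within each level.
Level 0: 26
Level 1: 27, 5
Level 2: 29, 10, 14
Level 3: 6, 30, 1
Level 4: 28
Level 5: 24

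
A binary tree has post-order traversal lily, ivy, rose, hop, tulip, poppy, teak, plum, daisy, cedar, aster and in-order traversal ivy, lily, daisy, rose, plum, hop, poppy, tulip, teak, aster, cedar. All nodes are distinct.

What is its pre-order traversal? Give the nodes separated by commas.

The last element of post-order is the root; it splits in-order into left and right subtrees.
Root aster: left subtree has 9 nodes {ivy, lily, daisy, rose, plum, hop, poppy, tulip, teak}, right has 1 {cedar}.
  Root daisy: left subtree has 2 nodes {ivy, lily}, right has 6 {rose, plum, hop, poppy, tulip, teak}.
    Root ivy: left subtree has 0 nodes { }, right has 1 {lily}.
    Root plum: left subtree has 1 node {rose}, right has 4 {hop, poppy, tulip, teak}.
      Root teak: left subtree has 3 nodes {hop, poppy, tulip}, right has 0 { }.
        Root poppy: left subtree has 1 node {hop}, right has 1 {tulip}.

aster, daisy, ivy, lily, plum, rose, teak, poppy, hop, tulip, cedar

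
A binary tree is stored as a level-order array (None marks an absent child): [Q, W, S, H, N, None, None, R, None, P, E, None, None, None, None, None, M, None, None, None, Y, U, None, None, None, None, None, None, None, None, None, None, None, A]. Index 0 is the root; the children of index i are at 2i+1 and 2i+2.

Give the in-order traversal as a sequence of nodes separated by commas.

R, A, M, H, W, P, Y, N, U, E, Q, S

In-order visits the left subtree, then the node, then the right subtree.
At Q: go left to W.
  At W: go left to H.
    At H: go left to R.
      At R: no left child.
      Visit R.
      At R: go right to M.
        At M: go left to A.
          A is a leaf — visit A.
        Visit M.
        At M: no right child.
    Visit H.
    At H: no right child.
  Visit W.
  At W: go right to N.
    At N: go left to P.
      At P: no left child.
      Visit P.
      At P: go right to Y.
        Y is a leaf — visit Y.
    Visit N.
    At N: go right to E.
      At E: go left to U.
        U is a leaf — visit U.
      Visit E.
      At E: no right child.
Visit Q.
At Q: go right to S.
  S is a leaf — visit S.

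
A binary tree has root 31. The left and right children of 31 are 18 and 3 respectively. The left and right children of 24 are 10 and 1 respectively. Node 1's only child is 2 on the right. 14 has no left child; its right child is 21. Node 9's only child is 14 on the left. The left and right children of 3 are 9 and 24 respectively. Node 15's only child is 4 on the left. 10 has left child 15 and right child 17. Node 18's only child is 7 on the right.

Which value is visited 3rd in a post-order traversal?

Post-order visits the left subtree, then the right subtree, then the node.
At 31: go left to 18.
  At 18: no left child.
  At 18: go right to 7.
    7 is a leaf — visit 7.
  Visit 18.
At 31: go right to 3.
  At 3: go left to 9.
    At 9: go left to 14.
      At 14: no left child.
      At 14: go right to 21.
        21 is a leaf — visit 21.
      Visit 14.
    At 9: no right child.
    Visit 9.
  At 3: go right to 24.
    At 24: go left to 10.
      At 10: go left to 15.
        At 15: go left to 4.
          4 is a leaf — visit 4.
        At 15: no right child.
        Visit 15.
      At 10: go right to 17.
        17 is a leaf — visit 17.
      Visit 10.
    At 24: go right to 1.
      At 1: no left child.
      At 1: go right to 2.
        2 is a leaf — visit 2.
      Visit 1.
    Visit 24.
  Visit 3.
Visit 31.
Full post-order sequence: 7, 18, 21, 14, 9, 4, 15, 17, 10, 2, 1, 24, 3, 31.

21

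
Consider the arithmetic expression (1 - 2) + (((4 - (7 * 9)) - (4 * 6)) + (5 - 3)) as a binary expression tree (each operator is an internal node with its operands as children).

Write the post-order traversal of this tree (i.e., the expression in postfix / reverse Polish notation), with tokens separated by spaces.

1 2 - 4 7 9 * - 4 6 * - 5 3 - + +

Post-order on an expression tree gives postfix notation: for each operator, emit left operand, right operand, then the operator.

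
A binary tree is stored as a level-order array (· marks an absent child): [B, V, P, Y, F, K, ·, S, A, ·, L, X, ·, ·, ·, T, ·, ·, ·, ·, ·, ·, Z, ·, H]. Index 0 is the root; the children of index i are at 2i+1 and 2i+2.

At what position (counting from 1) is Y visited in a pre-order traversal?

3

Pre-order visits the node, then its left subtree, then its right subtree.
Visit B.
At B: go left to V.
  Visit V.
  At V: go left to Y.
    Visit Y.
    At Y: go left to S.
      Visit S.
      At S: go left to T.
        T is a leaf — visit T.
      At S: no right child.
    At Y: go right to A.
      A is a leaf — visit A.
  At V: go right to F.
    Visit F.
    At F: no left child.
    At F: go right to L.
      Visit L.
      At L: no left child.
      At L: go right to Z.
        Z is a leaf — visit Z.
At B: go right to P.
  Visit P.
  At P: go left to K.
    Visit K.
    At K: go left to X.
      Visit X.
      At X: no left child.
      At X: go right to H.
        H is a leaf — visit H.
    At K: no right child.
  At P: no right child.
Full pre-order sequence: B, V, Y, S, T, A, F, L, Z, P, K, X, H.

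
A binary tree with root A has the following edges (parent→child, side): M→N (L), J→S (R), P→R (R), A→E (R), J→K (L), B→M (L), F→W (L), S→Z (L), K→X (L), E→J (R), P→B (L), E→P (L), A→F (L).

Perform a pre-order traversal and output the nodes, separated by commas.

A, F, W, E, P, B, M, N, R, J, K, X, S, Z

Pre-order visits the node, then its left subtree, then its right subtree.
Visit A.
At A: go left to F.
  Visit F.
  At F: go left to W.
    W is a leaf — visit W.
  At F: no right child.
At A: go right to E.
  Visit E.
  At E: go left to P.
    Visit P.
    At P: go left to B.
      Visit B.
      At B: go left to M.
        Visit M.
        At M: go left to N.
          N is a leaf — visit N.
        At M: no right child.
      At B: no right child.
    At P: go right to R.
      R is a leaf — visit R.
  At E: go right to J.
    Visit J.
    At J: go left to K.
      Visit K.
      At K: go left to X.
        X is a leaf — visit X.
      At K: no right child.
    At J: go right to S.
      Visit S.
      At S: go left to Z.
        Z is a leaf — visit Z.
      At S: no right child.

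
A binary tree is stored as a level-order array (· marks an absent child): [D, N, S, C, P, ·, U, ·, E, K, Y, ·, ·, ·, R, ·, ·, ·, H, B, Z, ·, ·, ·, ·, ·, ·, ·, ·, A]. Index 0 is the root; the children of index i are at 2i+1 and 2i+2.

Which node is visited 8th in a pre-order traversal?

B

Pre-order visits the node, then its left subtree, then its right subtree.
Visit D.
At D: go left to N.
  Visit N.
  At N: go left to C.
    Visit C.
    At C: no left child.
    At C: go right to E.
      Visit E.
      At E: no left child.
      At E: go right to H.
        H is a leaf — visit H.
  At N: go right to P.
    Visit P.
    At P: go left to K.
      Visit K.
      At K: go left to B.
        B is a leaf — visit B.
      At K: go right to Z.
        Z is a leaf — visit Z.
    At P: go right to Y.
      Y is a leaf — visit Y.
At D: go right to S.
  Visit S.
  At S: no left child.
  At S: go right to U.
    Visit U.
    At U: no left child.
    At U: go right to R.
      Visit R.
      At R: go left to A.
        A is a leaf — visit A.
      At R: no right child.
Full pre-order sequence: D, N, C, E, H, P, K, B, Z, Y, S, U, R, A.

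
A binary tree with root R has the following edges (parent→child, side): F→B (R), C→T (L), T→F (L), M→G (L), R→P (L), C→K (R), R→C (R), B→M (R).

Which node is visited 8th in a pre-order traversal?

G

Pre-order visits the node, then its left subtree, then its right subtree.
Visit R.
At R: go left to P.
  P is a leaf — visit P.
At R: go right to C.
  Visit C.
  At C: go left to T.
    Visit T.
    At T: go left to F.
      Visit F.
      At F: no left child.
      At F: go right to B.
        Visit B.
        At B: no left child.
        At B: go right to M.
          Visit M.
          At M: go left to G.
            G is a leaf — visit G.
          At M: no right child.
    At T: no right child.
  At C: go right to K.
    K is a leaf — visit K.
Full pre-order sequence: R, P, C, T, F, B, M, G, K.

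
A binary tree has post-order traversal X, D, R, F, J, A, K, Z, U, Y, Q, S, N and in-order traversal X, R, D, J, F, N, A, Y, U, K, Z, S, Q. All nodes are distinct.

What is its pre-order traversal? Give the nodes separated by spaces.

The last element of post-order is the root; it splits in-order into left and right subtrees.
Root N: left subtree has 5 nodes {X, R, D, J, F}, right has 7 {A, Y, U, K, Z, S, Q}.
  Root J: left subtree has 3 nodes {X, R, D}, right has 1 {F}.
    Root R: left subtree has 1 node {X}, right has 1 {D}.
  Root S: left subtree has 5 nodes {A, Y, U, K, Z}, right has 1 {Q}.
    Root Y: left subtree has 1 node {A}, right has 3 {U, K, Z}.
      Root U: left subtree has 0 nodes { }, right has 2 {K, Z}.
        Root Z: left subtree has 1 node {K}, right has 0 { }.

N J R X D F S Y A U Z K Q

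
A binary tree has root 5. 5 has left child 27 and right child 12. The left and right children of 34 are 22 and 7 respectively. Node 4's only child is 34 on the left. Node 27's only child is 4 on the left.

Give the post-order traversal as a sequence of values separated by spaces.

Post-order visits the left subtree, then the right subtree, then the node.
At 5: go left to 27.
  At 27: go left to 4.
    At 4: go left to 34.
      At 34: go left to 22.
        22 is a leaf — visit 22.
      At 34: go right to 7.
        7 is a leaf — visit 7.
      Visit 34.
    At 4: no right child.
    Visit 4.
  At 27: no right child.
  Visit 27.
At 5: go right to 12.
  12 is a leaf — visit 12.
Visit 5.

22 7 34 4 27 12 5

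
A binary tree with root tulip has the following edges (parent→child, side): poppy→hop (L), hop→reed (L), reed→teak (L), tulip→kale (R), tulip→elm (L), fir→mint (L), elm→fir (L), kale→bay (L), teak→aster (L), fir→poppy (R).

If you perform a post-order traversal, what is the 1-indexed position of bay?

Post-order visits the left subtree, then the right subtree, then the node.
At tulip: go left to elm.
  At elm: go left to fir.
    At fir: go left to mint.
      mint is a leaf — visit mint.
    At fir: go right to poppy.
      At poppy: go left to hop.
        At hop: go left to reed.
          At reed: go left to teak.
            At teak: go left to aster.
              aster is a leaf — visit aster.
            At teak: no right child.
            Visit teak.
          At reed: no right child.
          Visit reed.
        At hop: no right child.
        Visit hop.
      At poppy: no right child.
      Visit poppy.
    Visit fir.
  At elm: no right child.
  Visit elm.
At tulip: go right to kale.
  At kale: go left to bay.
    bay is a leaf — visit bay.
  At kale: no right child.
  Visit kale.
Visit tulip.
Full post-order sequence: mint, aster, teak, reed, hop, poppy, fir, elm, bay, kale, tulip.

9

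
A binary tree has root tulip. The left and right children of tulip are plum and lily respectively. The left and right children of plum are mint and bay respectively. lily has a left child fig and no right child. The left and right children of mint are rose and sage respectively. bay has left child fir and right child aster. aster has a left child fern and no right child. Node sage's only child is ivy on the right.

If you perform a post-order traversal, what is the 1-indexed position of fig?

10

Post-order visits the left subtree, then the right subtree, then the node.
At tulip: go left to plum.
  At plum: go left to mint.
    At mint: go left to rose.
      rose is a leaf — visit rose.
    At mint: go right to sage.
      At sage: no left child.
      At sage: go right to ivy.
        ivy is a leaf — visit ivy.
      Visit sage.
    Visit mint.
  At plum: go right to bay.
    At bay: go left to fir.
      fir is a leaf — visit fir.
    At bay: go right to aster.
      At aster: go left to fern.
        fern is a leaf — visit fern.
      At aster: no right child.
      Visit aster.
    Visit bay.
  Visit plum.
At tulip: go right to lily.
  At lily: go left to fig.
    fig is a leaf — visit fig.
  At lily: no right child.
  Visit lily.
Visit tulip.
Full post-order sequence: rose, ivy, sage, mint, fir, fern, aster, bay, plum, fig, lily, tulip.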